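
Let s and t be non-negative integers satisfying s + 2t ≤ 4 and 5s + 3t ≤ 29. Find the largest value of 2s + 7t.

(s,t)=(0,2) is feasible, giving 14.
(s,t)=(1,1) is feasible, giving 9.
No feasible integer point exceeds 14.

14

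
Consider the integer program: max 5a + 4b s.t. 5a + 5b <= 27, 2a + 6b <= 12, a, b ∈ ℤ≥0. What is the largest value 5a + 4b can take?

(a,b)=(5,0): 5·5+5·0=25≤27, 2·5+6·0=10≤12, objective 25.
(a,b)=(4,0): 5·4+5·0=20≤27, 2·4+6·0=8≤12, objective 20.
Maximum is 25 at (a,b)=(5,0).

25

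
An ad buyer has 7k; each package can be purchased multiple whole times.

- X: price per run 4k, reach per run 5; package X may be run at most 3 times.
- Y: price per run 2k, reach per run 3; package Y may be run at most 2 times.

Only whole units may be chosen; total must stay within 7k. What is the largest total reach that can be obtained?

8

This is a bounded integer knapsack.
Y has the best ratio (3/2); taking only Y gives at most 2×3 = 6 (stopped by the supply cap of 2).
Mixing does better — 1×X and 1×Y: price 6 ≤ 7, reach 1·5 + 1·3 = 8.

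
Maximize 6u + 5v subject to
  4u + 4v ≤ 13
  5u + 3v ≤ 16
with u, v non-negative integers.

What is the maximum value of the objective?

The continuous relaxation peaks at (3.12, 0.125) with value 19.38; rounding to a feasible lattice point costs some objective.
(u,v)=(3,0): 4·3+4·0=12≤13, 5·3+3·0=15≤16, objective 18.
(u,v)=(2,1): 4·2+4·1=12≤13, 5·2+3·1=13≤16, objective 17.
(u,v)=(2,0): 4·2+4·0=8≤13, 5·2+3·0=10≤16, objective 12.
Maximum is 18 at (u,v)=(3,0).

18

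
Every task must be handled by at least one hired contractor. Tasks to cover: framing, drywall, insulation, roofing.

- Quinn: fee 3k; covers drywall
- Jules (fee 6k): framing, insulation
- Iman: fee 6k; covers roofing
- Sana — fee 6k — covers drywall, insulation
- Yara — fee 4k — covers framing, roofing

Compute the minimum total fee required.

The greedy cost-per-new-task heuristic would pick Yara, Quinn, and Jules for 13, but a cheaper cover exists.
Choose Sana and Yara: together they cover framing, drywall, insulation, roofing — every task.
Total fee: 6 + 4 = 10.
No cover costs less than 10.

10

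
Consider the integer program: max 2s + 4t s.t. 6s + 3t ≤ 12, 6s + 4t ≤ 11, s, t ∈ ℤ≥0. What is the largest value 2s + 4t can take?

(s,t)=(0,2) is feasible, giving 8.
(s,t)=(1,1) is feasible, giving 6.
(s,t)=(0,1) is feasible, giving 4.
The best lattice point is (0,2), giving 8.

8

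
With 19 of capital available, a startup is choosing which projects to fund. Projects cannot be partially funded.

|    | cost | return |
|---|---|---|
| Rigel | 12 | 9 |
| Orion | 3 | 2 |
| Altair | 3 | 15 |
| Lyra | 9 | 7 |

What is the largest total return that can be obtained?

26

Rigel + Altair: cost 12 + 3 = 15 ≤ 19, return 9 + 15 = 24.
Rigel + Orion + Altair: cost 12 + 3 + 3 = 18 ≤ 19, return 9 + 2 + 15 = 26.
Best is Rigel, Orion, and Altair with total return 26.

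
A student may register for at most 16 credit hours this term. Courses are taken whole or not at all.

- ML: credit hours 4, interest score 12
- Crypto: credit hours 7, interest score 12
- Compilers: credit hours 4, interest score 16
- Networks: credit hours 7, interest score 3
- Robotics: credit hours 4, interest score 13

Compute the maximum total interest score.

41

ML + Crypto + Compilers: credit hours 4 + 7 + 4 = 15 ≤ 16, interest score 12 + 12 + 16 = 40.
ML + Compilers + Robotics: credit hours 4 + 4 + 4 = 12 ≤ 16, interest score 12 + 16 + 13 = 41.
Crypto + Compilers + Robotics: credit hours 7 + 4 + 4 = 15 ≤ 16, interest score 12 + 16 + 13 = 41.
The maximum interest score is 41; one optimal choice is ML, Compilers, and Robotics.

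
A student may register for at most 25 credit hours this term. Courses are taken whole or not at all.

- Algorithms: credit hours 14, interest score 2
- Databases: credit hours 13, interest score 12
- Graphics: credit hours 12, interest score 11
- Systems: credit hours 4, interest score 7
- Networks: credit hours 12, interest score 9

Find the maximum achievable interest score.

Databases + Graphics: credit hours 13 + 12 = 25 ≤ 25, interest score 12 + 11 = 23.
Databases + Networks: credit hours 13 + 12 = 25 ≤ 25, interest score 12 + 9 = 21.
Best is Databases and Graphics with total interest score 23.

23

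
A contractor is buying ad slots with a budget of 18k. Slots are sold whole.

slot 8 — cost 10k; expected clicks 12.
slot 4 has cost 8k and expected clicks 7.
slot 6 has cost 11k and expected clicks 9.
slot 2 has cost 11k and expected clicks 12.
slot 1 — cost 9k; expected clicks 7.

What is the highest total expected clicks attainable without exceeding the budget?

Allowing fractional choices, the relaxed optimum would be about 20.7, but ad slots are indivisible.
slot 8 + slot 4: cost 10 + 8 = 18 ≤ 18, expected clicks 12 + 7 = 19.
slot 4 + slot 1: cost 8 + 9 = 17 ≤ 18, expected clicks 7 + 7 = 14.
Best is slot 8 and slot 4 with total expected clicks 19.

19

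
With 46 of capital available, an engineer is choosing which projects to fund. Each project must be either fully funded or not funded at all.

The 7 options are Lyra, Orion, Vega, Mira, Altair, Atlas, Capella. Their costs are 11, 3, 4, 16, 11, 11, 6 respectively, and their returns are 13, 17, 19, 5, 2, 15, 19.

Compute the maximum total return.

Lyra + Orion + Vega + Altair + Atlas + Capella: cost 11 + 3 + 4 + 11 + 11 + 6 = 46 ≤ 46, return 13 + 17 + 19 + 2 + 15 + 19 = 85.
Lyra + Orion + Vega + Atlas + Capella: cost 11 + 3 + 4 + 11 + 6 = 35 ≤ 46, return 13 + 17 + 19 + 15 + 19 = 83.
Best is Lyra, Orion, Vega, Altair, Atlas, and Capella with total return 85.

85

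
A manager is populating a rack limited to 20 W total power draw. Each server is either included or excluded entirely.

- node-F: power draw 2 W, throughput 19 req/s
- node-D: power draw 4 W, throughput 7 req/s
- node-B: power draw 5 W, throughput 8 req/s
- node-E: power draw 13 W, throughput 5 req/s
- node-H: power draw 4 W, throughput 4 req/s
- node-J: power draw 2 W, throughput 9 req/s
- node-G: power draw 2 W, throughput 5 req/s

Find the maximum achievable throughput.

52

node-F + node-D + node-B + node-H + node-J: power draw 2 + 4 + 5 + 4 + 2 = 17 ≤ 20, throughput 19 + 7 + 8 + 4 + 9 = 47.
node-F + node-D + node-B + node-J + node-G: power draw 2 + 4 + 5 + 2 + 2 = 15 ≤ 20, throughput 19 + 7 + 8 + 9 + 5 = 48.
node-F + node-D + node-B + node-H + node-J + node-G: power draw 2 + 4 + 5 + 4 + 2 + 2 = 19 ≤ 20, throughput 19 + 7 + 8 + 4 + 9 + 5 = 52.
Best is node-F, node-D, node-B, node-H, node-J, and node-G with total throughput 52.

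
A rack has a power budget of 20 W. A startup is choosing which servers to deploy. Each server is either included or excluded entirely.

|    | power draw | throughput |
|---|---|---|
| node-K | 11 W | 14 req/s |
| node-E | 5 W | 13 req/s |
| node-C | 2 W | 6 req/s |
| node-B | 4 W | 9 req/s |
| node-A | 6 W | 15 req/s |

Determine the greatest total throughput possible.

43

node-K + node-E + node-B: power draw 11 + 5 + 4 = 20 ≤ 20, throughput 14 + 13 + 9 = 36.
node-E + node-C + node-B + node-A: power draw 5 + 2 + 4 + 6 = 17 ≤ 20, throughput 13 + 6 + 9 + 15 = 43.
node-E + node-B + node-A: power draw 5 + 4 + 6 = 15 ≤ 20, throughput 13 + 9 + 15 = 37.
Best is node-E, node-C, node-B, and node-A with total throughput 43.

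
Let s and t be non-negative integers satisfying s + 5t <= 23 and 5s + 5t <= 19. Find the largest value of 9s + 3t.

The continuous relaxation peaks at (3.8, 0) with value 34.20; rounding to a feasible lattice point costs some objective.
(s,t)=(3,0): 1·3+5·0=3≤23, 5·3+5·0=15≤19, objective 27.
(s,t)=(2,1): 1·2+5·1=7≤23, 5·2+5·1=15≤19, objective 21.
The best lattice point is (3,0), giving 27.

27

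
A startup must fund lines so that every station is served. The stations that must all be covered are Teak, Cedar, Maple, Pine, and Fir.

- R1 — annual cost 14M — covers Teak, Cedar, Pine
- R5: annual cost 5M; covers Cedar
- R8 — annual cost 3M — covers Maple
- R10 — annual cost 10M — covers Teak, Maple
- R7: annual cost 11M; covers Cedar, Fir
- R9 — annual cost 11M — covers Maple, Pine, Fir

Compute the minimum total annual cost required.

25

The greedy cost-per-new-station heuristic would pick R8, R1, and R7 for 28, but a cheaper cover exists.
Choose R1 and R9: together they cover Teak, Cedar, Maple, Pine, Fir — every station.
Total annual cost: 14 + 11 = 25.
No cover costs less than 25.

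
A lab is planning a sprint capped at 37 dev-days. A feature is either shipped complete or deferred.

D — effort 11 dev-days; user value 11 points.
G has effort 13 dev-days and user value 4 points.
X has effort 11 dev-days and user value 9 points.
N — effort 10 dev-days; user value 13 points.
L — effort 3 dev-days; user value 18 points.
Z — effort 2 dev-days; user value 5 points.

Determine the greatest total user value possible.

D + X + N + L: effort 11 + 11 + 10 + 3 = 35 ≤ 37, user value 11 + 9 + 13 + 18 = 51.
D + X + N + L + Z: effort 11 + 11 + 10 + 3 + 2 = 37 ≤ 37, user value 11 + 9 + 13 + 18 + 5 = 56.
D + N + L + Z: effort 11 + 10 + 3 + 2 = 26 ≤ 37, user value 11 + 13 + 18 + 5 = 47.
Best is D, X, N, L, and Z with total user value 56.

56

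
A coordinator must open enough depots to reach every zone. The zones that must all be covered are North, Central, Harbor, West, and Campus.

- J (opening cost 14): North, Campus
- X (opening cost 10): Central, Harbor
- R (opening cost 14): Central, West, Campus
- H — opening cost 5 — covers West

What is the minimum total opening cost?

The greedy cost-per-new-zone heuristic would pick R, X, and J for 38, but a cheaper cover exists.
Choose J, X, and H: together they cover North, Central, Harbor, West, Campus — every zone.
Total opening cost: 14 + 10 + 5 = 29.
No cover costs less than 29.

29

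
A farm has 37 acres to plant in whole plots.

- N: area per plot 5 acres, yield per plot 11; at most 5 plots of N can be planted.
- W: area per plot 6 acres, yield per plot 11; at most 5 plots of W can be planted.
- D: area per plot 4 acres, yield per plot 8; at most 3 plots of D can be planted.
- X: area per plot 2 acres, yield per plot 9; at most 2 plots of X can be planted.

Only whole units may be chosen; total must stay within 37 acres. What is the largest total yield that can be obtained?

89

5×N, 2×D, and 2×X: area 37 ≤ 37, yield 5·11 + 2·8 + 2·9 = 89.
3×N, 1×W, 3×D, and 2×X: area 37 ≤ 37, yield 3·11 + 1·11 + 3·8 + 2·9 = 86.
Best is 89.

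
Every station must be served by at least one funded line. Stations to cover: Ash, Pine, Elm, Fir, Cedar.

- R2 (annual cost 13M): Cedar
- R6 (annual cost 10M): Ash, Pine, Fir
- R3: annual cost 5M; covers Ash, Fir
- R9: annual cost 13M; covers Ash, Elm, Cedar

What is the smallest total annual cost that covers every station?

23

The greedy cost-per-new-station heuristic would pick R3, R9, and R6 for 28, but a cheaper cover exists.
Choose R6 and R9: together they cover Ash, Pine, Elm, Fir, Cedar — every station.
Total annual cost: 10 + 13 = 23.
No cover costs less than 23.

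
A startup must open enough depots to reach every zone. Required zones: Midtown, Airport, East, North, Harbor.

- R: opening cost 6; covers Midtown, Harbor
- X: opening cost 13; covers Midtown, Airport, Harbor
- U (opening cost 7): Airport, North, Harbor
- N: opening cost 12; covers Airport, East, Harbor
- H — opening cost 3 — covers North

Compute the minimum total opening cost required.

The greedy cost-per-new-zone heuristic would pick U, R, and N for 25, but a cheaper cover exists.
Choose R, N, and H: together they cover Midtown, Airport, East, North, Harbor — every zone.
Total opening cost: 6 + 12 + 3 = 21.
No cover costs less than 21.

21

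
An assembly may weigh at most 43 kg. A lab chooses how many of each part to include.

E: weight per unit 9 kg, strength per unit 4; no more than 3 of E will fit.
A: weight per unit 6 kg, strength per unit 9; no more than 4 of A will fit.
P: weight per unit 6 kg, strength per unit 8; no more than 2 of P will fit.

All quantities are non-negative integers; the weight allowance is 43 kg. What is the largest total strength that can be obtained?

A has the best ratio (9/6); taking only A gives at most 4×9 = 36 (stopped by the supply cap of 4).
Mixing does better — 4×A and 2×P: weight 36 ≤ 43, strength 4·9 + 2·8 = 52.

52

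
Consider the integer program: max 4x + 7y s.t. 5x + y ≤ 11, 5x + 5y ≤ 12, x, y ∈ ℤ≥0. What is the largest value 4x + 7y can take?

(x,y)=(0,2) is feasible, giving 14.
(x,y)=(1,1) is feasible, giving 11.
(x,y)=(0,1) is feasible, giving 7.
Maximum is 14 at (x,y)=(0,2).

14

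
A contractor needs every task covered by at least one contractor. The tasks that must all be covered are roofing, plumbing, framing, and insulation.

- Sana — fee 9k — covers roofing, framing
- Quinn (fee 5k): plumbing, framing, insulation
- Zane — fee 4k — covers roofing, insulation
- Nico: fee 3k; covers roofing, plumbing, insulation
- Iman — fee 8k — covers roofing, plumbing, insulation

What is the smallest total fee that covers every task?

8

Choose Quinn and Nico: together they cover roofing, plumbing, framing, insulation — every task.
Total fee: 5 + 3 = 8.
No cover costs less than 8.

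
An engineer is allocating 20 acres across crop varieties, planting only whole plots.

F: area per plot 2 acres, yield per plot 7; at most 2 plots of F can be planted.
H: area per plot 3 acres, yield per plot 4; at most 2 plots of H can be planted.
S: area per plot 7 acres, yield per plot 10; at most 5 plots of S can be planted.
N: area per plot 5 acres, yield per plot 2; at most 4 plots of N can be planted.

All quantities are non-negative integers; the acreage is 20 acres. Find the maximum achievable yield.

This is a bounded integer knapsack.
F has the best ratio (7/2); taking only F gives at most 2×7 = 14 (stopped by the supply cap of 2).
Mixing does better — 2×F and 2×S: area 18 ≤ 20, yield 2·7 + 2·10 = 34.

34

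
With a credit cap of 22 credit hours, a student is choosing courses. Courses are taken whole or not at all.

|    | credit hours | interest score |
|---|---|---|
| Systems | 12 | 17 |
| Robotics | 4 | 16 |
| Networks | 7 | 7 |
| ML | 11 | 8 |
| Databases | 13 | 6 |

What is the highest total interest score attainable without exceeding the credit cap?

33

This is a 0-1 knapsack instance.
Take Systems and Robotics: credit hours 12 + 4 = 16 ≤ 22, interest score 17 + 16 = 33.
No other feasible combination does better.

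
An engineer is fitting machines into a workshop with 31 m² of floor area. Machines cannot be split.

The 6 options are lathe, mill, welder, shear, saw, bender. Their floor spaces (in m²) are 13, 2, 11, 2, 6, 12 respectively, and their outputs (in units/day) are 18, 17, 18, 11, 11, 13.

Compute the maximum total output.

64

This is a 0-1 knapsack instance.
Allowing fractional choices, the relaxed optimum would be about 70.8, but machines are indivisible.
lathe + mill + welder + shear: floor space 13 + 2 + 11 + 2 = 28 ≤ 31, output 18 + 17 + 18 + 11 = 64.
mill + welder + shear + bender: floor space 2 + 11 + 2 + 12 = 27 ≤ 31, output 17 + 18 + 11 + 13 = 59.
lathe + mill + shear + bender: floor space 13 + 2 + 2 + 12 = 29 ≤ 31, output 18 + 17 + 11 + 13 = 59.
Best is lathe, mill, welder, and shear with total output 64.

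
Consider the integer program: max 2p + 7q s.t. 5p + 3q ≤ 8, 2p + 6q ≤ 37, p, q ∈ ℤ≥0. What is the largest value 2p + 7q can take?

The continuous relaxation peaks at (0, 2.67) with value 18.67; rounding to a feasible lattice point costs some objective.
(p,q)=(0,2): 5·0+3·2=6≤8, 2·0+6·2=12≤37, objective 14.
(p,q)=(1,1): 5·1+3·1=8≤8, 2·1+6·1=8≤37, objective 9.
(p,q)=(0,1): 5·0+3·1=3≤8, 2·0+6·1=6≤37, objective 7.
Maximum is 14 at (p,q)=(0,2).

14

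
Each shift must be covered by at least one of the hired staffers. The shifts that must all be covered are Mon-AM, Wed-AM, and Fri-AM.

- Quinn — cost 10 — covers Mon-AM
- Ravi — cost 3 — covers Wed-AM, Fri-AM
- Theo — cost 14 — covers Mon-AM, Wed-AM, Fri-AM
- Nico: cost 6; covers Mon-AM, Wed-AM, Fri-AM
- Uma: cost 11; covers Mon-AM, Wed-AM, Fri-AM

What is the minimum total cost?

6

The greedy cost-per-new-shift heuristic would pick Ravi and Nico for 9, but a cheaper cover exists.
Nico alone covers Mon-AM, Wed-AM, Fri-AM — every shift.
Total cost: 6.
No cover costs less than 6.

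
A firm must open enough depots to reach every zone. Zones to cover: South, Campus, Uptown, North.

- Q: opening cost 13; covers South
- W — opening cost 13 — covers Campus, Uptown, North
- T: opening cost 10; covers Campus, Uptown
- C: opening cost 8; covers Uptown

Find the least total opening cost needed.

26

Choose Q and W: together they cover South, Campus, Uptown, North — every zone.
Total opening cost: 13 + 13 = 26.
No cover costs less than 26.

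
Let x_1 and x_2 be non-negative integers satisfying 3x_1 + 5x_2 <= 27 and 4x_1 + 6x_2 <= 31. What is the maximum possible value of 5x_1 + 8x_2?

40

(x_1,x_2)=(0,5): 3·0+5·5=25≤27, 4·0+6·5=30≤31, objective 40.
(x_1,x_2)=(1,4): 3·1+5·4=23≤27, 4·1+6·4=28≤31, objective 37.
(x_1,x_2)=(0,4): 3·0+5·4=20≤27, 4·0+6·4=24≤31, objective 32.
No feasible integer point exceeds 40.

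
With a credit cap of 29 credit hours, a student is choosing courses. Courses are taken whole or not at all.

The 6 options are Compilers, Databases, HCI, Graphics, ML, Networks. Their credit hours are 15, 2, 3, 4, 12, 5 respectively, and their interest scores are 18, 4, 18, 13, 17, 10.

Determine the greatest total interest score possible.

Databases + HCI + Graphics + ML + Networks: credit hours 2 + 3 + 4 + 12 + 5 = 26 ≤ 29, interest score 4 + 18 + 13 + 17 + 10 = 62.
Compilers + Databases + HCI + Graphics + Networks: credit hours 15 + 2 + 3 + 4 + 5 = 29 ≤ 29, interest score 18 + 4 + 18 + 13 + 10 = 63.
Compilers + HCI + Graphics + Networks: credit hours 15 + 3 + 4 + 5 = 27 ≤ 29, interest score 18 + 18 + 13 + 10 = 59.
Best is Compilers, Databases, HCI, Graphics, and Networks with total interest score 63.

63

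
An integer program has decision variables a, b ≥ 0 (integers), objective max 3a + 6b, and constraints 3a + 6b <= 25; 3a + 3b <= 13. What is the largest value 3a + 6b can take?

(a,b)=(0,4) is feasible, giving 24.
(a,b)=(1,3) is feasible, giving 21.
Maximum is 24 at (a,b)=(0,4).

24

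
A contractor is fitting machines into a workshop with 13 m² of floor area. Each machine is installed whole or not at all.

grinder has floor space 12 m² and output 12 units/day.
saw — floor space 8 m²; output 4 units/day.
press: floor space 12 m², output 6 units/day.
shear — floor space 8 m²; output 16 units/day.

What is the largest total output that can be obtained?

Treat it as a binary knapsack problem.
Take shear: floor space 8 ≤ 13, output 16.
No other feasible combination does better.

16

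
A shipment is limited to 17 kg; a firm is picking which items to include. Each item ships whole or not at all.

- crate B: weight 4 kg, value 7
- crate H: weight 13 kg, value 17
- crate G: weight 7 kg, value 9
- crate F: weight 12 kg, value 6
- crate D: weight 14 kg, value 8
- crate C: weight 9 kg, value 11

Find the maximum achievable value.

24

crate B + crate H: weight 4 + 13 = 17 ≤ 17, value 7 + 17 = 24.
crate B + crate C: weight 4 + 9 = 13 ≤ 17, value 7 + 11 = 18.
crate G + crate C: weight 7 + 9 = 16 ≤ 17, value 9 + 11 = 20.
Best is crate B and crate H with total value 24.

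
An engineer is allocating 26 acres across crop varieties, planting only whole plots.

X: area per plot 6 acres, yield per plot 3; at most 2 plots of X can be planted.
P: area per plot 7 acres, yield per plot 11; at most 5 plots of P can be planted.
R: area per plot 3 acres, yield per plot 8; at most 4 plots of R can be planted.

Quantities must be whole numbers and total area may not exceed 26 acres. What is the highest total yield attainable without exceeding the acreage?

R has the best ratio (8/3); taking only R gives at most 4×8 = 32 (stopped by the supply cap of 4).
Mixing does better — 2×P and 4×R: area 26 ≤ 26, yield 2·11 + 4·8 = 54.

54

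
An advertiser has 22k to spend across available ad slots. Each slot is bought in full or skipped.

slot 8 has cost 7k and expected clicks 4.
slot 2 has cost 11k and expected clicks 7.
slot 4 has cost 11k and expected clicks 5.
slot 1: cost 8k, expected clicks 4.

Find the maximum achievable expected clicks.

Treat it as a binary knapsack problem.
slot 2 + slot 1: cost 11 + 8 = 19 ≤ 22, expected clicks 7 + 4 = 11.
slot 8 + slot 2: cost 7 + 11 = 18 ≤ 22, expected clicks 4 + 7 = 11.
slot 2 + slot 4: cost 11 + 11 = 22 ≤ 22, expected clicks 7 + 5 = 12.
Best is slot 2 and slot 4 with total expected clicks 12.

12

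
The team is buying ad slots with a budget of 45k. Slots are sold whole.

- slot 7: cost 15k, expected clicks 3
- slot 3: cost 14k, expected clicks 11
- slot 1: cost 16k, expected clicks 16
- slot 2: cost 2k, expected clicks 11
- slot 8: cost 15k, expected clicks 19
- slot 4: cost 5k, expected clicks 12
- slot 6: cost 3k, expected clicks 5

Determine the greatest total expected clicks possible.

63

This is a 0-1 knapsack instance.
Take slot 1, slot 2, slot 8, slot 4, and slot 6: cost 16 + 2 + 15 + 5 + 3 = 41 ≤ 45, expected clicks 16 + 11 + 19 + 12 + 5 = 63.
No other feasible combination does better.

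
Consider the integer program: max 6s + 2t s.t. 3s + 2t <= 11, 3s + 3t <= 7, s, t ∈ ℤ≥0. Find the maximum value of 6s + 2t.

The continuous relaxation peaks at (2.33, 0) with value 14.00; rounding to a feasible lattice point costs some objective.
(s,t)=(2,0): 3·2+2·0=6≤11, 3·2+3·0=6≤7, objective 12.
(s,t)=(1,1): 3·1+2·1=5≤11, 3·1+3·1=6≤7, objective 8.
(s,t)=(1,0): 3·1+2·0=3≤11, 3·1+3·0=3≤7, objective 6.
Maximum is 12 at (s,t)=(2,0).

12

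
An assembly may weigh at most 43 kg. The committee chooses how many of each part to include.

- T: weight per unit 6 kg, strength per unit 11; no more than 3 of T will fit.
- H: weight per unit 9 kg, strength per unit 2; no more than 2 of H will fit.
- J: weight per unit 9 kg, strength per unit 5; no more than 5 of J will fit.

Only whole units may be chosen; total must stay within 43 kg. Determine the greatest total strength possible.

43

This is a bounded integer knapsack.
Take 3×T and 2×J: weight 36 ≤ 43, strength 3·11 + 2·5 = 43.
T has the best ratio (11/6) and is taken to its limit of 3; remaining capacity is filled optimally with the others.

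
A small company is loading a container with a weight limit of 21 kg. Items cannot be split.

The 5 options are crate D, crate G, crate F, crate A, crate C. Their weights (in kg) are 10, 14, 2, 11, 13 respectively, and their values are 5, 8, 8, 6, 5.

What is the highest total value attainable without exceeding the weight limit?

crate F + crate A: weight 2 + 11 = 13 ≤ 21, value 8 + 6 = 14.
crate G + crate F: weight 14 + 2 = 16 ≤ 21, value 8 + 8 = 16.
Best is crate G and crate F with total value 16.

16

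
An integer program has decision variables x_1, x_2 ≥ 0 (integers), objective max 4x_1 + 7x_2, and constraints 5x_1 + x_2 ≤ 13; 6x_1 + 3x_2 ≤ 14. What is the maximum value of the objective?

The continuous relaxation peaks at (0, 4.67) with value 32.67; rounding to a feasible lattice point costs some objective.
(x_1,x_2)=(0,4): 5·0+1·4=4≤13, 6·0+3·4=12≤14, objective 28.
(x_1,x_2)=(0,3): 5·0+1·3=3≤13, 6·0+3·3=9≤14, objective 21.
No feasible integer point exceeds 28.

28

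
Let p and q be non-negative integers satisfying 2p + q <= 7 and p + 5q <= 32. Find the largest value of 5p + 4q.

25

Relaxing integrality, the LP optimum is 27.00 at (p,q) = (0.333, 6.33), which is not an integer point.
(p,q)=(1,5): 2·1+1·5=7≤7, 1·1+5·5=26≤32, objective 25.
(p,q)=(0,6): 2·0+1·6=6≤7, 1·0+5·6=30≤32, objective 24.
(p,q)=(1,4): 2·1+1·4=6≤7, 1·1+5·4=21≤32, objective 21.
The best lattice point is (1,5), giving 25.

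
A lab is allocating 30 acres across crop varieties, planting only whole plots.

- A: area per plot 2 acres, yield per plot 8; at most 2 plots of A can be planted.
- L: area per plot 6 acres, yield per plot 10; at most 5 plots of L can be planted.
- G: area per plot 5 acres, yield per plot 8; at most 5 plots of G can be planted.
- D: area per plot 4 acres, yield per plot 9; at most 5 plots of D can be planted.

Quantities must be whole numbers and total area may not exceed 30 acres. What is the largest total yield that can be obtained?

71

Take 2×A, 1×L, and 5×D: area 30 ≤ 30, yield 2·8 + 1·10 + 5·9 = 71.
A has the best ratio (8/2) and is taken to its limit of 2; remaining capacity is filled optimally with the others.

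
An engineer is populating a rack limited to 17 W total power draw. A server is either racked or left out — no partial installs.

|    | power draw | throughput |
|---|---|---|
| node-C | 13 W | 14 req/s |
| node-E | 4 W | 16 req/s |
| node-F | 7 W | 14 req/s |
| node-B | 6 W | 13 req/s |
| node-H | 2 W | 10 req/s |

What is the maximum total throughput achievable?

node-E + node-B + node-H: power draw 4 + 6 + 2 = 12 ≤ 17, throughput 16 + 13 + 10 = 39.
node-E + node-F + node-B: power draw 4 + 7 + 6 = 17 ≤ 17, throughput 16 + 14 + 13 = 43.
node-E + node-F + node-H: power draw 4 + 7 + 2 = 13 ≤ 17, throughput 16 + 14 + 10 = 40.
Best is node-E, node-F, and node-B with total throughput 43.

43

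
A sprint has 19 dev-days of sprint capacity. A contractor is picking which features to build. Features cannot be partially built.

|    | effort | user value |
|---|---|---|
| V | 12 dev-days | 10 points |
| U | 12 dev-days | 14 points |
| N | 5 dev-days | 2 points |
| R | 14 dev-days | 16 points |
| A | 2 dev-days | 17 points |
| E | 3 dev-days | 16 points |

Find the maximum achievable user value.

Take R, A, and E: effort 14 + 2 + 3 = 19 ≤ 19, user value 16 + 17 + 16 = 49.
No other feasible combination does better.

49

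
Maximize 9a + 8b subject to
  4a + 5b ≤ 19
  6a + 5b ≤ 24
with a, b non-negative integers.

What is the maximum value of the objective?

Relaxing integrality, the LP optimum is 36.90 at (a,b) = (2.5, 1.8), which is not an integer point.
(a,b)=(4,0): 4·4+5·0=16≤19, 6·4+5·0=24≤24, objective 36.
(a,b)=(3,1): 4·3+5·1=17≤19, 6·3+5·1=23≤24, objective 35.
(a,b)=(2,2): 4·2+5·2=18≤19, 6·2+5·2=22≤24, objective 34.
No feasible integer point exceeds 36.

36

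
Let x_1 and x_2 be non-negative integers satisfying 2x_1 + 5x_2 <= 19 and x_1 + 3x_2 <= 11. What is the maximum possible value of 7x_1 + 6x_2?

Relaxing integrality, the LP optimum is 66.50 at (x_1,x_2) = (9.5, 0), which is not an integer point.
(x_1,x_2)=(9,0): 2·9+5·0=18≤19, 1·9+3·0=9≤11, objective 63.
(x_1,x_2)=(8,0): 2·8+5·0=16≤19, 1·8+3·0=8≤11, objective 56.
No feasible integer point exceeds 63.

63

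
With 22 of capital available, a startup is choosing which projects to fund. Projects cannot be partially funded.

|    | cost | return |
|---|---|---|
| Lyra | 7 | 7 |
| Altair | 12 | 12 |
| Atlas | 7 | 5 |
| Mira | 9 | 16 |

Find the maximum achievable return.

28

Take Altair and Mira: cost 12 + 9 = 21 ≤ 22, return 12 + 16 = 28.
No other feasible combination does better.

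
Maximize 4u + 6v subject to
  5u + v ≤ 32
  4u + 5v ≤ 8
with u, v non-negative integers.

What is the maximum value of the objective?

Relaxing integrality, the LP optimum is 9.60 at (u,v) = (0, 1.6), which is not an integer point.
(u,v)=(2,0): 5·2+1·0=10≤32, 4·2+5·0=8≤8, objective 8.
(u,v)=(0,1): 5·0+1·1=1≤32, 4·0+5·1=5≤8, objective 6.
(u,v)=(1,0): 5·1+1·0=5≤32, 4·1+5·0=4≤8, objective 4.
(u,v)=(0,0): 5·0+1·0=0≤32, 4·0+5·0=0≤8, objective 0.
The best lattice point is (2,0), giving 8.

8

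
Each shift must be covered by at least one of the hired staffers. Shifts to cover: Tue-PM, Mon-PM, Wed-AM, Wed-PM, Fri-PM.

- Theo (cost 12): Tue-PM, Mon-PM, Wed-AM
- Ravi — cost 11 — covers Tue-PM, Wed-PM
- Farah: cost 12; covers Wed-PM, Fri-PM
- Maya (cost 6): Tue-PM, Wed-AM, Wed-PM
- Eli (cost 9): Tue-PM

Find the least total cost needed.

The greedy cost-per-new-shift heuristic would pick Maya, Theo, and Farah for 30, but a cheaper cover exists.
Choose Theo and Farah: together they cover Tue-PM, Mon-PM, Wed-AM, Wed-PM, Fri-PM — every shift.
Total cost: 12 + 12 = 24.
No cover costs less than 24.

24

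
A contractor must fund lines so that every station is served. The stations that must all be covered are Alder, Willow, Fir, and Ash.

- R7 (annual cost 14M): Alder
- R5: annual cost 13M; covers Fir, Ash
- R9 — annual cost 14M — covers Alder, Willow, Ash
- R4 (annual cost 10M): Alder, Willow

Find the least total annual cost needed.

Choose R5 and R4: together they cover Alder, Willow, Fir, Ash — every station.
Total annual cost: 13 + 10 = 23.

23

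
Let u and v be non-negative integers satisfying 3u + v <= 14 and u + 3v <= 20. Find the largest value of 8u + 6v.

(u,v)=(3,5): 3·3+1·5=14≤14, 1·3+3·5=18≤20, objective 54.
(u,v)=(2,6): 3·2+1·6=12≤14, 1·2+3·6=20≤20, objective 52.
(u,v)=(3,4): 3·3+1·4=13≤14, 1·3+3·4=15≤20, objective 48.
(u,v)=(2,5): 3·2+1·5=11≤14, 1·2+3·5=17≤20, objective 46.
Maximum is 54 at (u,v)=(3,5).

54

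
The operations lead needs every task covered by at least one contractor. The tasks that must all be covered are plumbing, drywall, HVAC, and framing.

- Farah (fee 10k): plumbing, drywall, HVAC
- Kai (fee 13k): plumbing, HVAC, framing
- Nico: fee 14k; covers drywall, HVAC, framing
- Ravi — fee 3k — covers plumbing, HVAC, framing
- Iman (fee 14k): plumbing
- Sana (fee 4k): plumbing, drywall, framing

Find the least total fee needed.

7

Choose Ravi and Sana: together they cover plumbing, drywall, HVAC, framing — every task.
Total fee: 3 + 4 = 7.
No cover costs less than 7.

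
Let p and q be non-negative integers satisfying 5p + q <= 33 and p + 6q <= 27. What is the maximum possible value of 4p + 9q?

The continuous relaxation peaks at (5.9, 3.52) with value 55.24; rounding to a feasible lattice point costs some objective.
(p,q)=(6,3): 5·6+1·3=33≤33, 1·6+6·3=24≤27, objective 51.
(p,q)=(5,3): 5·5+1·3=28≤33, 1·5+6·3=23≤27, objective 47.
(p,q)=(4,3): 5·4+1·3=23≤33, 1·4+6·3=22≤27, objective 43.
Maximum is 51 at (p,q)=(6,3).

51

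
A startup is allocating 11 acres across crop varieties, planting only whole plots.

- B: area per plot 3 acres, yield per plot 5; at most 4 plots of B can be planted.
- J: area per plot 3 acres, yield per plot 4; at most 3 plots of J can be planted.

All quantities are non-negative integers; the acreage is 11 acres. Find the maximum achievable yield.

15

Take 3×B: area 9 ≤ 11, yield 3·5 = 15.
No other integer combination yields more.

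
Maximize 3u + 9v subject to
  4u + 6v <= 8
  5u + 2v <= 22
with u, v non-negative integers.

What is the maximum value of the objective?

Relaxing integrality, the LP optimum is 12.00 at (u,v) = (0, 1.33), which is not an integer point.
(u,v)=(0,1): 4·0+6·1=6≤8, 5·0+2·1=2≤22, objective 9.
(u,v)=(1,0): 4·1+6·0=4≤8, 5·1+2·0=5≤22, objective 3.
(u,v)=(0,0): 4·0+6·0=0≤8, 5·0+2·0=0≤22, objective 0.
The best lattice point is (0,1), giving 9.

9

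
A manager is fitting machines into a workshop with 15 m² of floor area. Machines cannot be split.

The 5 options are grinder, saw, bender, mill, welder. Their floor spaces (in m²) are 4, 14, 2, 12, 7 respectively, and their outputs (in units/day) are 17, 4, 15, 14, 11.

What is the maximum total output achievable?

Allowing fractional choices, the relaxed optimum would be about 45.3, but machines are indivisible.
bender + mill: floor space 2 + 12 = 14 ≤ 15, output 15 + 14 = 29.
grinder + bender: floor space 4 + 2 = 6 ≤ 15, output 17 + 15 = 32.
grinder + bender + welder: floor space 4 + 2 + 7 = 13 ≤ 15, output 17 + 15 + 11 = 43.
Best is grinder, bender, and welder with total output 43.

43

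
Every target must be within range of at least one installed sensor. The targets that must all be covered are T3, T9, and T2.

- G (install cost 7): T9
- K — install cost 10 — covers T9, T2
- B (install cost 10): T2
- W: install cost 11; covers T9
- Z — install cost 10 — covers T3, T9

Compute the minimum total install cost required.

20

This is an integer covering problem.
Choose K and Z: together they cover T3, T9, T2 — every target.
Total install cost: 10 + 10 = 20.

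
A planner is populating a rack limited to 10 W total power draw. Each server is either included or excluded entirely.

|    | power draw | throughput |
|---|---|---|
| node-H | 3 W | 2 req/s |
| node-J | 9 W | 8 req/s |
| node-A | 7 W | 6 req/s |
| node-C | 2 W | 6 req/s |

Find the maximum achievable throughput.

node-A + node-C: power draw 7 + 2 = 9 ≤ 10, throughput 6 + 6 = 12.
node-J: power draw 9 ≤ 10, throughput 8.
node-H + node-C: power draw 3 + 2 = 5 ≤ 10, throughput 2 + 6 = 8.
Best is node-A and node-C with total throughput 12.

12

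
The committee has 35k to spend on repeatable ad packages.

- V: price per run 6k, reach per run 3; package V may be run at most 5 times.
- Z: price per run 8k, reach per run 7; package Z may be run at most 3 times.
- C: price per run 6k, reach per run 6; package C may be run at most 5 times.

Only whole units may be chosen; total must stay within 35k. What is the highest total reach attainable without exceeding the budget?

32

2×Z and 3×C: price 34 ≤ 35, reach 2·7 + 3·6 = 32.
1×Z and 4×C: price 32 ≤ 35, reach 1·7 + 4·6 = 31.
Best is 32.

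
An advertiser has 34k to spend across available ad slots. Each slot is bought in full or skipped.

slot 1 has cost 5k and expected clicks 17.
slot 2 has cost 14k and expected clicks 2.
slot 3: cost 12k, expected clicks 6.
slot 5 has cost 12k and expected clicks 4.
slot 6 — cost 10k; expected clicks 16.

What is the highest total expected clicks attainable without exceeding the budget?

39

Take slot 1, slot 3, and slot 6: cost 5 + 12 + 10 = 27 ≤ 34, expected clicks 17 + 6 + 16 = 39.
No other feasible combination does better.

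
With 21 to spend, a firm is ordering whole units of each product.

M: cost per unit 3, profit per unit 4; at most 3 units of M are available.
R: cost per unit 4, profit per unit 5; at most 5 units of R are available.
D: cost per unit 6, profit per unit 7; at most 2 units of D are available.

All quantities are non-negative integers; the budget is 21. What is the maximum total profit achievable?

Take 3×M and 3×R: cost 21 ≤ 21, profit 3·4 + 3·5 = 27.
M has the best ratio (4/3) and is taken to its limit of 3; remaining capacity is filled optimally with the others.

27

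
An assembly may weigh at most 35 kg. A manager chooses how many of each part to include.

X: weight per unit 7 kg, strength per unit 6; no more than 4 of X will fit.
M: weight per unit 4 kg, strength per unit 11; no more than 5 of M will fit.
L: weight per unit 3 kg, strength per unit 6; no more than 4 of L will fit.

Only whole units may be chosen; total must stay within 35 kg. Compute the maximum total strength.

79

M has the best ratio (11/4); taking only M gives at most 5×11 = 55 (stopped by the supply cap of 5).
Mixing does better — 5×M and 4×L: weight 32 ≤ 35, strength 5·11 + 4·6 = 79.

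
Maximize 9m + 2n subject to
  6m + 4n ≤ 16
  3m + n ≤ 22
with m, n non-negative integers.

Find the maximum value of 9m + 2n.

Relaxing integrality, the LP optimum is 24.00 at (m,n) = (2.67, 0), which is not an integer point.
(m,n)=(2,1): 6·2+4·1=16≤16, 3·2+1·1=7≤22, objective 20.
(m,n)=(2,0): 6·2+4·0=12≤16, 3·2+1·0=6≤22, objective 18.
(m,n)=(1,2): 6·1+4·2=14≤16, 3·1+1·2=5≤22, objective 13.
(m,n)=(1,1): 6·1+4·1=10≤16, 3·1+1·1=4≤22, objective 11.
No feasible integer point exceeds 20.

20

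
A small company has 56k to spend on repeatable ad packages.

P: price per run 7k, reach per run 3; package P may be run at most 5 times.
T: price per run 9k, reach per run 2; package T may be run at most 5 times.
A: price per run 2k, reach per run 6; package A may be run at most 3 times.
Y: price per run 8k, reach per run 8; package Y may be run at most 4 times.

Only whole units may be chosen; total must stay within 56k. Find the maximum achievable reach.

A has the best ratio (6/2); taking only A gives at most 3×6 = 18 (stopped by the supply cap of 3).
Mixing does better — 2×P, 3×A, and 4×Y: price 52 ≤ 56, reach 2·3 + 3·6 + 4·8 = 56.

56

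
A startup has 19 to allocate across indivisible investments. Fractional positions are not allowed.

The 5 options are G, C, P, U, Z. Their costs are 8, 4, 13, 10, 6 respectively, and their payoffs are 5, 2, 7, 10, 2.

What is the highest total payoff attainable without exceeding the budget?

15

Take G and U: cost 8 + 10 = 18 ≤ 19, payoff 5 + 10 = 15.
No other feasible combination does better.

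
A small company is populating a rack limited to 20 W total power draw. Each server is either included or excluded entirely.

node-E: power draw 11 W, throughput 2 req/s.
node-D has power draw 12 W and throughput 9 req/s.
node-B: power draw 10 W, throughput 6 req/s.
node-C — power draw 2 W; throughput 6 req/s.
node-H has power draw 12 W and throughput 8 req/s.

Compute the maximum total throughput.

Take node-D and node-C: power draw 12 + 2 = 14 ≤ 20, throughput 9 + 6 = 15.
No other feasible combination does better.

15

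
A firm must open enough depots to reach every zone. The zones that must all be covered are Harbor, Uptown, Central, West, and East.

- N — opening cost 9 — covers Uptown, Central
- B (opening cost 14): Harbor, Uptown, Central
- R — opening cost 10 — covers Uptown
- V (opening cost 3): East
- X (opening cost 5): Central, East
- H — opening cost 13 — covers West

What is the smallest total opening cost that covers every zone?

Choose B, V, and H: together they cover Harbor, Uptown, Central, West, East — every zone.
Total opening cost: 14 + 3 + 13 = 30.

30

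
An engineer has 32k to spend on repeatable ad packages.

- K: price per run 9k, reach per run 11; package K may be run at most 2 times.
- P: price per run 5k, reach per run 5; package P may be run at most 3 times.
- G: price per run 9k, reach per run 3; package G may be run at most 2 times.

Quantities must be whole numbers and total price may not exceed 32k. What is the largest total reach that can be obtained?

32

2×K and 2×P: price 28 ≤ 32, reach 2·11 + 2·5 = 32.
2×K, 1×P, and 1×G: price 32 ≤ 32, reach 2·11 + 1·5 + 1·3 = 30.
Best is 32.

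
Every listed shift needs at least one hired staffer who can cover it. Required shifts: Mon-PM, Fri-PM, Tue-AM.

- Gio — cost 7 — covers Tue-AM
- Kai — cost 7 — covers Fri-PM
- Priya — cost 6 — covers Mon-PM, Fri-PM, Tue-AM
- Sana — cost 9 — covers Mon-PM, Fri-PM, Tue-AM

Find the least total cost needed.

6

This is an integer covering problem.
Priya alone covers Mon-PM, Fri-PM, Tue-AM — every shift.
Total cost: 6.
No cover costs less than 6.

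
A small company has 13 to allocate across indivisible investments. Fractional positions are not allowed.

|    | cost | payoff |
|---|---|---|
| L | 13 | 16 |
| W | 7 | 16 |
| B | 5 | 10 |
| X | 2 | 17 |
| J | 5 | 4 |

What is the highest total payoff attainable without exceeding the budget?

33

Allowing fractional choices, the relaxed optimum would be about 41.0, but investments are indivisible.
B + X: cost 5 + 2 = 7 ≤ 13, payoff 10 + 17 = 27.
B + X + J: cost 5 + 2 + 5 = 12 ≤ 13, payoff 10 + 17 + 4 = 31.
W + X: cost 7 + 2 = 9 ≤ 13, payoff 16 + 17 = 33.
Best is W and X with total payoff 33.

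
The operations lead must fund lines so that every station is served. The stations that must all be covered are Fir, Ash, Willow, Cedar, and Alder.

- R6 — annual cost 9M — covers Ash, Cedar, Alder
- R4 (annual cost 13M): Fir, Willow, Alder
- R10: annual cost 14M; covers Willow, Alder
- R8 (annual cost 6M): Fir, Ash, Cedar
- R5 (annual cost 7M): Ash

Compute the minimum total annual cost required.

19

This is an integer covering problem.
Choose R4 and R8: together they cover Fir, Ash, Willow, Cedar, Alder — every station.
Total annual cost: 13 + 6 = 19.
No cover costs less than 19.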